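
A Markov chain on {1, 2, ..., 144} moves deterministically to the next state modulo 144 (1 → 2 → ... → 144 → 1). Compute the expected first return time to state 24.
E[T_24 | X_0 = 24] = 144

The chain cycles deterministically, so starting at state 24 it returns in exactly 144 steps. Equivalently, the stationary distribution is uniform π_j = 1/144 for every state j, so by Kac's formula E[T_24] = 1/π_24 = 144.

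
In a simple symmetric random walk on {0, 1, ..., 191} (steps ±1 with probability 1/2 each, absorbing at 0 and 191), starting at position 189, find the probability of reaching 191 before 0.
P(hit 191 before 0) = 189/191

Let u_k = P(hit 191 before 0 | start at k). Then u_0 = 0, u_191 = 1, and u_k = u_{k-1}/2 + u_{k+1}/2 for 1 ≤ k ≤ 190. This harmonic recurrence is solved by u_k = k/191, giving u_189 = 189/191.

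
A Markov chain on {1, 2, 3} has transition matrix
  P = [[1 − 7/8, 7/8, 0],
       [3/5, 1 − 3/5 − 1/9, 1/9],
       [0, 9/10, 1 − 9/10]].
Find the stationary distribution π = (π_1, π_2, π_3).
π = (1944/5129, 2835/5129, 350/5129)

This is a birth-death chain on three states, which satisfies detailed balance: π_1 · P_{12} = π_2 · P_{21} and π_2 · P_{23} = π_3 · P_{32}.
From π_1 · 7/8 = π_2 · 3/5: π_2/π_1 = (7/8)/(3/5) = 35/24.
From π_2 · 1/9 = π_3 · 9/10: π_3/π_2 = (1/9)/(9/10) = 10/81.
Take π_1 proportional to 1; then unnormalized π = (1, 35/24, 175/972). Normalize by dividing by the sum 5129/1944:
  π = (1944/5129, 2835/5129, 350/5129).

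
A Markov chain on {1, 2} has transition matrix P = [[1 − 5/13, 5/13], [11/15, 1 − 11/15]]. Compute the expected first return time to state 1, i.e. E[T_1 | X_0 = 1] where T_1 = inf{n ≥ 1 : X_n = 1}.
E[T_1 | X_0 = 1] = 1/π_1 = 218/143

For an irreducible recurrent Markov chain with stationary distribution π, E[T_i | X_0 = i] = 1/π_i (Kac's formula). Here π_1 = (11/15)/(5/13 + 11/15) = (11/15)/(218/195) = 143/218, so E[T_1 | X_0 = 1] = 1/π_1 = (5/13 + 11/15)/(11/15) = (218/195)/(11/15) = 218/143.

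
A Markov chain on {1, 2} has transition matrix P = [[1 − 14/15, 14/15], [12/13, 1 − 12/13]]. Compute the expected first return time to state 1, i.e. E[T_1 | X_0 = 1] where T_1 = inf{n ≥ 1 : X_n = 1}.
E[T_1 | X_0 = 1] = 1/π_1 = 181/90

For an irreducible recurrent Markov chain with stationary distribution π, E[T_i | X_0 = i] = 1/π_i (Kac's formula). Here π_1 = (12/13)/(14/15 + 12/13) = (12/13)/(362/195) = 90/181, so E[T_1 | X_0 = 1] = 1/π_1 = (14/15 + 12/13)/(12/13) = (362/195)/(12/13) = 181/90.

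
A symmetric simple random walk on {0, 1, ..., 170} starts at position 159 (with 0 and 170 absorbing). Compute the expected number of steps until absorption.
E[τ | X_0 = 159] = 1749

Let v_k = E[τ | X_0 = k]. Boundary: v_0 = v_170 = 0. Recurrence: v_k = 1 + (v_{k-1} + v_{k+1})/2 for 1 ≤ k ≤ 169. The particular solution to v_k − (v_{k-1} + v_{k+1})/2 = 1 is v_k = −k^2. Adding homogeneous solution A + B k and matching boundaries gives v_k = k (170 − k). Substituting k = 159: v_159 = 159 · 11 = 1749.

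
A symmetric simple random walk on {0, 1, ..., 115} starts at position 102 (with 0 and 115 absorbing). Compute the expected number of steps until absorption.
E[τ | X_0 = 102] = 1326

Let v_k = E[τ | X_0 = k]. Boundary: v_0 = v_115 = 0. Recurrence: v_k = 1 + (v_{k-1} + v_{k+1})/2 for 1 ≤ k ≤ 114. The particular solution to v_k − (v_{k-1} + v_{k+1})/2 = 1 is v_k = −k^2. Adding homogeneous solution A + B k and matching boundaries gives v_k = k (115 − k). Substituting k = 102: v_102 = 102 · 13 = 1326.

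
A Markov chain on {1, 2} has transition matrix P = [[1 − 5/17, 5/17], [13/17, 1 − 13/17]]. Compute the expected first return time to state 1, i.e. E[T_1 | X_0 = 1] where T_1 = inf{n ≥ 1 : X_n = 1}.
E[T_1 | X_0 = 1] = 1/π_1 = 18/13

For an irreducible recurrent Markov chain with stationary distribution π, E[T_i | X_0 = i] = 1/π_i (Kac's formula). Here π_1 = (13/17)/(5/17 + 13/17) = (13/17)/(18/17) = 13/18, so E[T_1 | X_0 = 1] = 1/π_1 = (5/17 + 13/17)/(13/17) = (18/17)/(13/17) = 18/13.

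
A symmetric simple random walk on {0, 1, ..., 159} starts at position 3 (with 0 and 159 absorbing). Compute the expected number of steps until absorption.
E[τ | X_0 = 3] = 468

Let v_k = E[τ | X_0 = k]. Boundary: v_0 = v_159 = 0. Recurrence: v_k = 1 + (v_{k-1} + v_{k+1})/2 for 1 ≤ k ≤ 158. The particular solution to v_k − (v_{k-1} + v_{k+1})/2 = 1 is v_k = −k^2. Adding homogeneous solution A + B k and matching boundaries gives v_k = k (159 − k). Substituting k = 3: v_3 = 3 · 156 = 468.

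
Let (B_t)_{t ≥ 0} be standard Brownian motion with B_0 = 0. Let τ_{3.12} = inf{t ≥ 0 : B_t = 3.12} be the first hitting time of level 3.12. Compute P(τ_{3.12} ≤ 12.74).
P(τ_{3.12} ≤ 12.74) = 2(1 − Φ(3.12/√12.74)) = 2(1 − Φ(0.8741)) ≈ 0.3821

By the reflection principle for standard BM, P(τ_b ≤ t) = 2 · P(B_t ≥ b). Since B_t ~ N(0, t), P(B_t ≥ 3.12) = 1 − Φ(3.12/√t) = 1 − Φ(3.12/√12.74) = 1 − Φ(0.8741) ≈ 0.19103. Doubling: P(τ_{3.12} ≤ 12.74) ≈ 2 · 0.19103 = 0.38206 ≈ 0.3821.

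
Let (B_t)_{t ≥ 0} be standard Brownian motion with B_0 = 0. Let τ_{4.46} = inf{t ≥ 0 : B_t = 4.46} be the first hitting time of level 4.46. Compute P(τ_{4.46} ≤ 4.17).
P(τ_{4.46} ≤ 4.17) = 2(1 − Φ(4.46/√4.17)) = 2(1 − Φ(2.1841)) ≈ 0.0290

By the reflection principle for standard BM, P(τ_b ≤ t) = 2 · P(B_t ≥ b). Since B_t ~ N(0, t), P(B_t ≥ 4.46) = 1 − Φ(4.46/√t) = 1 − Φ(4.46/√4.17) = 1 − Φ(2.1841) ≈ 0.01448. Doubling: P(τ_{4.46} ≤ 4.17) ≈ 2 · 0.01448 = 0.02896 ≈ 0.0290.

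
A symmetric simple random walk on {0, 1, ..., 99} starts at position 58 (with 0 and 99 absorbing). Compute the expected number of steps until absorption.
E[τ | X_0 = 58] = 2378

Let v_k = E[τ | X_0 = k]. Boundary: v_0 = v_99 = 0. Recurrence: v_k = 1 + (v_{k-1} + v_{k+1})/2 for 1 ≤ k ≤ 98. The particular solution to v_k − (v_{k-1} + v_{k+1})/2 = 1 is v_k = −k^2. Adding homogeneous solution A + B k and matching boundaries gives v_k = k (99 − k). Substituting k = 58: v_58 = 58 · 41 = 2378.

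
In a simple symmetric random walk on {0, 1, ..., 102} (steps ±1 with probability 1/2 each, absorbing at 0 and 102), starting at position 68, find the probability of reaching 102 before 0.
P(hit 102 before 0) = 68/102 = 2/3

Let u_k = P(hit 102 before 0 | start at k). Then u_0 = 0, u_102 = 1, and u_k = u_{k-1}/2 + u_{k+1}/2 for 1 ≤ k ≤ 101. This harmonic recurrence is solved by u_k = k/102, giving u_68 = 68/102 = 2/3.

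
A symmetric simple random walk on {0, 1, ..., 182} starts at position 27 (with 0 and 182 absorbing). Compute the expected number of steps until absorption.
E[τ | X_0 = 27] = 4185

Let v_k = E[τ | X_0 = k]. Boundary: v_0 = v_182 = 0. Recurrence: v_k = 1 + (v_{k-1} + v_{k+1})/2 for 1 ≤ k ≤ 181. The particular solution to v_k − (v_{k-1} + v_{k+1})/2 = 1 is v_k = −k^2. Adding homogeneous solution A + B k and matching boundaries gives v_k = k (182 − k). Substituting k = 27: v_27 = 27 · 155 = 4185.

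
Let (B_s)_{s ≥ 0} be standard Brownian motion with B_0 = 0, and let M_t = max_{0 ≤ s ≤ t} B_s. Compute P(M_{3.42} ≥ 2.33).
P(M_{3.42} ≥ 2.33) = 2·P(B_{3.42} ≥ 2.33) = 2(1 − Φ(2.33/√3.42)) ≈ 0.2077

By the reflection principle for Brownian motion, P(M_t ≥ a) = 2 · P(B_t ≥ a) for a ≥ 0. Since B_t ~ N(0, t), P(B_t ≥ 2.33) = 1 − Φ(2.33/√t) = 1 − Φ(2.33/√3.42) = 1 − Φ(1.2599). So
  P(M_{3.42} ≥ 2.33) = 2(1 − Φ(1.2599)) ≈ 0.2077.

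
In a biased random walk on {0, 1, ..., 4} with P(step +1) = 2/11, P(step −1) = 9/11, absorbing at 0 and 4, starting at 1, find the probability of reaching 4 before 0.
P(hit 4 before 0) = (1 − (9/2)^1) / (1 − (9/2)^4) = 8/935

Let u_k denote P(reach 4 before 0 | start at k). Boundary: u_0 = 0, u_4 = 1. Recurrence: u_k = 2/11·u_{k+1} + 9/11·u_{k-1} for 1 ≤ k ≤ 3. Try u_k = A + B·r^k with r = q/p = (9/11)/(2/11) = 9/2. Substitution satisfies the recurrence; boundary conditions give:
  u_k = (1 − r^k) / (1 − r^N) = (1 − (9/2)^1) / (1 − (9/2)^4) = 8/935.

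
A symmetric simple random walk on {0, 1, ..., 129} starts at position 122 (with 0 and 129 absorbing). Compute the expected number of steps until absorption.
E[τ | X_0 = 122] = 854

Let v_k = E[τ | X_0 = k]. Boundary: v_0 = v_129 = 0. Recurrence: v_k = 1 + (v_{k-1} + v_{k+1})/2 for 1 ≤ k ≤ 128. The particular solution to v_k − (v_{k-1} + v_{k+1})/2 = 1 is v_k = −k^2. Adding homogeneous solution A + B k and matching boundaries gives v_k = k (129 − k). Substituting k = 122: v_122 = 122 · 7 = 854.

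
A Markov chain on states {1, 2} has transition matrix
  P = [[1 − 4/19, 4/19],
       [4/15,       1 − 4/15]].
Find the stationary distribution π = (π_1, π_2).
π_1 = 19/34, π_2 = 15/34

Solve πP = π with π_1 + π_2 = 1. From πP = π: π_1 · (1 − 4/19) + π_2 · 4/15 = π_1 ⇒ π_2 · 4/15 = π_1 · 4/19 ⇒ π_2/π_1 = (4/19)/(4/15) = 15/19. Together with π_1 + π_2 = 1:
  π_1 = (4/15)/(4/19 + 4/15) = (4/15)/(136/285) = 19/34,
  π_2 = (4/19)/(4/19 + 4/15) = (4/19)/(136/285) = 15/34.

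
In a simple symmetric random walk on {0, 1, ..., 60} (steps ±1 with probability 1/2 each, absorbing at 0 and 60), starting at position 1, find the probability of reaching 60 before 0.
P(hit 60 before 0) = 1/60

Let u_k = P(hit 60 before 0 | start at k). Then u_0 = 0, u_60 = 1, and u_k = u_{k-1}/2 + u_{k+1}/2 for 1 ≤ k ≤ 59. This harmonic recurrence is solved by u_k = k/60, giving u_1 = 1/60.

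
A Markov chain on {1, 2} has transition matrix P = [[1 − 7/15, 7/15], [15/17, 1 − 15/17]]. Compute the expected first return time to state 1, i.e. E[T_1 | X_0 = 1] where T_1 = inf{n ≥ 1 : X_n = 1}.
E[T_1 | X_0 = 1] = 1/π_1 = 344/225

For an irreducible recurrent Markov chain with stationary distribution π, E[T_i | X_0 = i] = 1/π_i (Kac's formula). Here π_1 = (15/17)/(7/15 + 15/17) = (15/17)/(344/255) = 225/344, so E[T_1 | X_0 = 1] = 1/π_1 = (7/15 + 15/17)/(15/17) = (344/255)/(15/17) = 344/225.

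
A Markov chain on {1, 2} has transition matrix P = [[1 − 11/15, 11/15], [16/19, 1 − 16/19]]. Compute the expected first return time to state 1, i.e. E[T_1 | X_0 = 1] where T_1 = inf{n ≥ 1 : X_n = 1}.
E[T_1 | X_0 = 1] = 1/π_1 = 449/240

For an irreducible recurrent Markov chain with stationary distribution π, E[T_i | X_0 = i] = 1/π_i (Kac's formula). Here π_1 = (16/19)/(11/15 + 16/19) = (16/19)/(449/285) = 240/449, so E[T_1 | X_0 = 1] = 1/π_1 = (11/15 + 16/19)/(16/19) = (449/285)/(16/19) = 449/240.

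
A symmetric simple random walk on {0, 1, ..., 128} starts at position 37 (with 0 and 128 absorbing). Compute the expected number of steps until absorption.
E[τ | X_0 = 37] = 3367

Let v_k = E[τ | X_0 = k]. Boundary: v_0 = v_128 = 0. Recurrence: v_k = 1 + (v_{k-1} + v_{k+1})/2 for 1 ≤ k ≤ 127. The particular solution to v_k − (v_{k-1} + v_{k+1})/2 = 1 is v_k = −k^2. Adding homogeneous solution A + B k and matching boundaries gives v_k = k (128 − k). Substituting k = 37: v_37 = 37 · 91 = 3367.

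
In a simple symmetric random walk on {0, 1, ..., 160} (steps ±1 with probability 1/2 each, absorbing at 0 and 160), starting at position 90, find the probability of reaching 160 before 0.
P(hit 160 before 0) = 90/160 = 9/16

Let u_k = P(hit 160 before 0 | start at k). Then u_0 = 0, u_160 = 1, and u_k = u_{k-1}/2 + u_{k+1}/2 for 1 ≤ k ≤ 159. This harmonic recurrence is solved by u_k = k/160, giving u_90 = 90/160 = 9/16.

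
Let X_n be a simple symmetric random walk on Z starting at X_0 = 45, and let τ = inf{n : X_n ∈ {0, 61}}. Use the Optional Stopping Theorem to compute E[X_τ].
E[X_τ] = 45

X_n is a martingale and τ is a bounded-mean stopping time (indeed τ is finite a.s. with bounded expectation since the walk is in a bounded region). By the OST, E[X_τ] = E[X_0] = 45. Equivalently: E[X_τ] = 61 · P(hit 61 first) + 0 · P(hit 0 first) = 61 · (45/61) = 45.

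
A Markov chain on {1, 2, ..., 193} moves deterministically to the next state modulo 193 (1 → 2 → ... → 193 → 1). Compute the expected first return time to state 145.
E[T_145 | X_0 = 145] = 193

The chain cycles deterministically, so starting at state 145 it returns in exactly 193 steps. Equivalently, the stationary distribution is uniform π_j = 1/193 for every state j, so by Kac's formula E[T_145] = 1/π_145 = 193.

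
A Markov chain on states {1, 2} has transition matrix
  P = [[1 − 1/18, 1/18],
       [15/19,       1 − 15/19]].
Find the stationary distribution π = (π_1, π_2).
π_1 = 270/289, π_2 = 19/289

Solve πP = π with π_1 + π_2 = 1. From πP = π: π_1 · (1 − 1/18) + π_2 · 15/19 = π_1 ⇒ π_2 · 15/19 = π_1 · 1/18 ⇒ π_2/π_1 = (1/18)/(15/19) = 19/270. Together with π_1 + π_2 = 1:
  π_1 = (15/19)/(1/18 + 15/19) = (15/19)/(289/342) = 270/289,
  π_2 = (1/18)/(1/18 + 15/19) = (1/18)/(289/342) = 19/289.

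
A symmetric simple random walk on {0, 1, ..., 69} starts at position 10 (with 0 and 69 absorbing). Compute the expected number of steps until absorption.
E[τ | X_0 = 10] = 590

Let v_k = E[τ | X_0 = k]. Boundary: v_0 = v_69 = 0. Recurrence: v_k = 1 + (v_{k-1} + v_{k+1})/2 for 1 ≤ k ≤ 68. The particular solution to v_k − (v_{k-1} + v_{k+1})/2 = 1 is v_k = −k^2. Adding homogeneous solution A + B k and matching boundaries gives v_k = k (69 − k). Substituting k = 10: v_10 = 10 · 59 = 590.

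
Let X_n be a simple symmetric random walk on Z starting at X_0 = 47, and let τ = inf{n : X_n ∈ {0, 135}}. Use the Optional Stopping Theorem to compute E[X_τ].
E[X_τ] = 47

X_n is a martingale and τ is a bounded-mean stopping time (indeed τ is finite a.s. with bounded expectation since the walk is in a bounded region). By the OST, E[X_τ] = E[X_0] = 47. Equivalently: E[X_τ] = 135 · P(hit 135 first) + 0 · P(hit 0 first) = 135 · (47/135) = 47.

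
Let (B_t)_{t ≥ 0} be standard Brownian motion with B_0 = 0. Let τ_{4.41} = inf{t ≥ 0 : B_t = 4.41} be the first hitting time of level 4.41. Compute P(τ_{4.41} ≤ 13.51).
P(τ_{4.41} ≤ 13.51) = 2(1 − Φ(4.41/√13.51)) = 2(1 − Φ(1.1998)) ≈ 0.2302

By the reflection principle for standard BM, P(τ_b ≤ t) = 2 · P(B_t ≥ b). Since B_t ~ N(0, t), P(B_t ≥ 4.41) = 1 − Φ(4.41/√t) = 1 − Φ(4.41/√13.51) = 1 − Φ(1.1998) ≈ 0.11511. Doubling: P(τ_{4.41} ≤ 13.51) ≈ 2 · 0.11511 = 0.23022 ≈ 0.2302.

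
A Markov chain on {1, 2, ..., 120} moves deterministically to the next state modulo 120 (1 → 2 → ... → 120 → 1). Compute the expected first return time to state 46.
E[T_46 | X_0 = 46] = 120

The chain cycles deterministically, so starting at state 46 it returns in exactly 120 steps. Equivalently, the stationary distribution is uniform π_j = 1/120 for every state j, so by Kac's formula E[T_46] = 1/π_46 = 120.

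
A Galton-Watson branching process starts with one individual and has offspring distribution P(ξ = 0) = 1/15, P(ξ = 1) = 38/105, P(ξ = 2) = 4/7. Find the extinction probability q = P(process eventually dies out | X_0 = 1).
q = 7/60

The pgf is f(s) = 1/15 + 38/105·s + 4/7·s². The extinction probability q is the smallest fixed point of f in [0, 1]. Setting s = f(s):
  4/7·s² + (38/105 − 1)·s + 1/15 = 0
  4/7·s² − (1/15 + 4/7)·s + 1/15 = 0
which factors as (s − 1)·(4/7·s − 1/15) = 0, giving roots s = 1 and s = (1/15)/(4/7) = 7/60.
Mean offspring μ = 38/105 + 2·4/7 = 158/105 > 1 (supercritical), so q < 1. The extinction probability is the smaller root: q = (1/15)/(4/7) = 7/60.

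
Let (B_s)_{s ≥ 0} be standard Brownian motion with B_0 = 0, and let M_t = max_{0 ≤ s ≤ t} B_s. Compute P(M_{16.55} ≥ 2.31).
P(M_{16.55} ≥ 2.31) = 2·P(B_{16.55} ≥ 2.31) = 2(1 − Φ(2.31/√16.55)) ≈ 0.5702

By the reflection principle for Brownian motion, P(M_t ≥ a) = 2 · P(B_t ≥ a) for a ≥ 0. Since B_t ~ N(0, t), P(B_t ≥ 2.31) = 1 − Φ(2.31/√t) = 1 − Φ(2.31/√16.55) = 1 − Φ(0.5678). So
  P(M_{16.55} ≥ 2.31) = 2(1 − Φ(0.5678)) ≈ 0.5702.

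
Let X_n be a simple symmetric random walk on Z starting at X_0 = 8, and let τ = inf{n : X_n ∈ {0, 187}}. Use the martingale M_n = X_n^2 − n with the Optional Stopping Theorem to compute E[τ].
E[τ] = 1432

M_n = X_n^2 − n is a martingale (since E[X_{n+1}^2 | F_n] = X_n^2 + 1). By OST (τ has finite mean in a bounded region), E[M_τ] = E[M_0] = X_0^2 − 0 = 8^2 = 64. Also E[M_τ] = E[X_τ^2] − E[τ]. The walk exits at 0 or 187, with P(hit 187 first) = 8/187, so E[X_τ^2] = 187^2 · 8/187 + 0 = 1496. Thus E[τ] = E[X_τ^2] − E[M_τ] = 1496 − 64 = 1432 = 8(187 − 8) = 1432.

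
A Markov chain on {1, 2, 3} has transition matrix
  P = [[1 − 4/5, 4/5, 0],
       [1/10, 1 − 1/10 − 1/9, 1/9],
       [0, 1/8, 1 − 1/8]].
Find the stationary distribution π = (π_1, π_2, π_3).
π = (9/145, 72/145, 64/145)

This is a birth-death chain on three states, which satisfies detailed balance: π_1 · P_{12} = π_2 · P_{21} and π_2 · P_{23} = π_3 · P_{32}.
From π_1 · 4/5 = π_2 · 1/10: π_2/π_1 = (4/5)/(1/10) = 8.
From π_2 · 1/9 = π_3 · 1/8: π_3/π_2 = (1/9)/(1/8) = 8/9.
Take π_1 proportional to 1; then unnormalized π = (1, 8, 64/9). Normalize by dividing by the sum 145/9:
  π = (9/145, 72/145, 64/145).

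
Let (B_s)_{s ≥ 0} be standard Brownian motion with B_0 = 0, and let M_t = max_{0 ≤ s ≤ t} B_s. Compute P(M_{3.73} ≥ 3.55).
P(M_{3.73} ≥ 3.55) = 2·P(B_{3.73} ≥ 3.55) = 2(1 − Φ(3.55/√3.73)) ≈ 0.0660

By the reflection principle for Brownian motion, P(M_t ≥ a) = 2 · P(B_t ≥ a) for a ≥ 0. Since B_t ~ N(0, t), P(B_t ≥ 3.55) = 1 − Φ(3.55/√t) = 1 − Φ(3.55/√3.73) = 1 − Φ(1.8381). So
  P(M_{3.73} ≥ 3.55) = 2(1 − Φ(1.8381)) ≈ 0.0660.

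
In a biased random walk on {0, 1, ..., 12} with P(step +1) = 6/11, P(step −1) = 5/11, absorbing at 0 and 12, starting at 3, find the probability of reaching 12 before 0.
P(hit 12 before 0) = (1 − (5/6)^3) / (1 − (5/6)^12) = 10077696/21237821

Let u_k denote P(reach 12 before 0 | start at k). Boundary: u_0 = 0, u_12 = 1. Recurrence: u_k = 6/11·u_{k+1} + 5/11·u_{k-1} for 1 ≤ k ≤ 11. Try u_k = A + B·r^k with r = q/p = (5/11)/(6/11) = 5/6. Substitution satisfies the recurrence; boundary conditions give:
  u_k = (1 − r^k) / (1 − r^N) = (1 − (5/6)^3) / (1 − (5/6)^12) = 10077696/21237821.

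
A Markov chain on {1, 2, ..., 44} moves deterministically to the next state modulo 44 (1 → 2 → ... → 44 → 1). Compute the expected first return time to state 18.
E[T_18 | X_0 = 18] = 44

The chain cycles deterministically, so starting at state 18 it returns in exactly 44 steps. Equivalently, the stationary distribution is uniform π_j = 1/44 for every state j, so by Kac's formula E[T_18] = 1/π_18 = 44.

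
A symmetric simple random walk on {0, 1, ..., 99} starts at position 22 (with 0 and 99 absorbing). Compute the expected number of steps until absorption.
E[τ | X_0 = 22] = 1694

Let v_k = E[τ | X_0 = k]. Boundary: v_0 = v_99 = 0. Recurrence: v_k = 1 + (v_{k-1} + v_{k+1})/2 for 1 ≤ k ≤ 98. The particular solution to v_k − (v_{k-1} + v_{k+1})/2 = 1 is v_k = −k^2. Adding homogeneous solution A + B k and matching boundaries gives v_k = k (99 − k). Substituting k = 22: v_22 = 22 · 77 = 1694.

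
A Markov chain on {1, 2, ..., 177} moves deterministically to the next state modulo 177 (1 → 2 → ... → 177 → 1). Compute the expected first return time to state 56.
E[T_56 | X_0 = 56] = 177

The chain cycles deterministically, so starting at state 56 it returns in exactly 177 steps. Equivalently, the stationary distribution is uniform π_j = 1/177 for every state j, so by Kac's formula E[T_56] = 1/π_56 = 177.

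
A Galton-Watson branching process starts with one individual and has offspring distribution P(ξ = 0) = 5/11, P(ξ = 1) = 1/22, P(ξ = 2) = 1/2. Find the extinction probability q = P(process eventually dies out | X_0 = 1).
q = 10/11

The pgf is f(s) = 5/11 + 1/22·s + 1/2·s². The extinction probability q is the smallest fixed point of f in [0, 1]. Setting s = f(s):
  1/2·s² + (1/22 − 1)·s + 5/11 = 0
  1/2·s² − (5/11 + 1/2)·s + 5/11 = 0
which factors as (s − 1)·(1/2·s − 5/11) = 0, giving roots s = 1 and s = (5/11)/(1/2) = 10/11.
Mean offspring μ = 1/22 + 2·1/2 = 23/22 > 1 (supercritical), so q < 1. The extinction probability is the smaller root: q = (5/11)/(1/2) = 10/11.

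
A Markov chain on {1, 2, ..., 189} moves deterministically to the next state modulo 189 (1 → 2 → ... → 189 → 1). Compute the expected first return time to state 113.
E[T_113 | X_0 = 113] = 189

The chain cycles deterministically, so starting at state 113 it returns in exactly 189 steps. Equivalently, the stationary distribution is uniform π_j = 1/189 for every state j, so by Kac's formula E[T_113] = 1/π_113 = 189.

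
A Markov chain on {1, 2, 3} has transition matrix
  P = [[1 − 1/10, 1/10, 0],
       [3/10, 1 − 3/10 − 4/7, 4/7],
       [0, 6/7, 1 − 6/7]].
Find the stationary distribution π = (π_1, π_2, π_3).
π = (9/14, 3/14, 1/7)

This is a birth-death chain on three states, which satisfies detailed balance: π_1 · P_{12} = π_2 · P_{21} and π_2 · P_{23} = π_3 · P_{32}.
From π_1 · 1/10 = π_2 · 3/10: π_2/π_1 = (1/10)/(3/10) = 1/3.
From π_2 · 4/7 = π_3 · 6/7: π_3/π_2 = (4/7)/(6/7) = 2/3.
Take π_1 proportional to 1; then unnormalized π = (1, 1/3, 2/9). Normalize by dividing by the sum 14/9:
  π = (9/14, 3/14, 1/7).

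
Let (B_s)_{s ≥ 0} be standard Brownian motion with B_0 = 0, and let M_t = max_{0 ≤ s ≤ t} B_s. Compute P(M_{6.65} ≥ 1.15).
P(M_{6.65} ≥ 1.15) = 2·P(B_{6.65} ≥ 1.15) = 2(1 − Φ(1.15/√6.65)) ≈ 0.6556

By the reflection principle for Brownian motion, P(M_t ≥ a) = 2 · P(B_t ≥ a) for a ≥ 0. Since B_t ~ N(0, t), P(B_t ≥ 1.15) = 1 − Φ(1.15/√t) = 1 − Φ(1.15/√6.65) = 1 − Φ(0.4460). So
  P(M_{6.65} ≥ 1.15) = 2(1 − Φ(0.4460)) ≈ 0.6556.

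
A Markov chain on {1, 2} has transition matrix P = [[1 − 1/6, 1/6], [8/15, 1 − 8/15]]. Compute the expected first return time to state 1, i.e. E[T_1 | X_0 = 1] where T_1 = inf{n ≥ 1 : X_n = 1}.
E[T_1 | X_0 = 1] = 1/π_1 = 21/16

For an irreducible recurrent Markov chain with stationary distribution π, E[T_i | X_0 = i] = 1/π_i (Kac's formula). Here π_1 = (8/15)/(1/6 + 8/15) = (8/15)/(7/10) = 16/21, so E[T_1 | X_0 = 1] = 1/π_1 = (1/6 + 8/15)/(8/15) = (7/10)/(8/15) = 21/16.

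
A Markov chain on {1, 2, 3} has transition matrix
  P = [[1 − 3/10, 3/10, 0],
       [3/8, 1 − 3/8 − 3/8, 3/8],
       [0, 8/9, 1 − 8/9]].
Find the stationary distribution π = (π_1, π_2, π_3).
π = (80/171, 64/171, 3/19)

This is a birth-death chain on three states, which satisfies detailed balance: π_1 · P_{12} = π_2 · P_{21} and π_2 · P_{23} = π_3 · P_{32}.
From π_1 · 3/10 = π_2 · 3/8: π_2/π_1 = (3/10)/(3/8) = 4/5.
From π_2 · 3/8 = π_3 · 8/9: π_3/π_2 = (3/8)/(8/9) = 27/64.
Take π_1 proportional to 1; then unnormalized π = (1, 4/5, 27/80). Normalize by dividing by the sum 171/80:
  π = (80/171, 64/171, 3/19).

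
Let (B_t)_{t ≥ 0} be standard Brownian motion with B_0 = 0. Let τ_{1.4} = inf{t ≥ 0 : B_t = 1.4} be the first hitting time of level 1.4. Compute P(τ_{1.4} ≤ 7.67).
P(τ_{1.4} ≤ 7.67) = 2(1 − Φ(1.4/√7.67)) = 2(1 − Φ(0.5055)) ≈ 0.6132

By the reflection principle for standard BM, P(τ_b ≤ t) = 2 · P(B_t ≥ b). Since B_t ~ N(0, t), P(B_t ≥ 1.4) = 1 − Φ(1.4/√t) = 1 − Φ(1.4/√7.67) = 1 − Φ(0.5055) ≈ 0.30660. Doubling: P(τ_{1.4} ≤ 7.67) ≈ 2 · 0.30660 = 0.61320 ≈ 0.6132.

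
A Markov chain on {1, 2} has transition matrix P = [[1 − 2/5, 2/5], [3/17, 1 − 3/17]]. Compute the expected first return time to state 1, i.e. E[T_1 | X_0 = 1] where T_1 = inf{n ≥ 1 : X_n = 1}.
E[T_1 | X_0 = 1] = 1/π_1 = 49/15

For an irreducible recurrent Markov chain with stationary distribution π, E[T_i | X_0 = i] = 1/π_i (Kac's formula). Here π_1 = (3/17)/(2/5 + 3/17) = (3/17)/(49/85) = 15/49, so E[T_1 | X_0 = 1] = 1/π_1 = (2/5 + 3/17)/(3/17) = (49/85)/(3/17) = 49/15.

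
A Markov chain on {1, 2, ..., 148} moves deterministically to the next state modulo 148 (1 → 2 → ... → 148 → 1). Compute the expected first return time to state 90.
E[T_90 | X_0 = 90] = 148

The chain cycles deterministically, so starting at state 90 it returns in exactly 148 steps. Equivalently, the stationary distribution is uniform π_j = 1/148 for every state j, so by Kac's formula E[T_90] = 1/π_90 = 148.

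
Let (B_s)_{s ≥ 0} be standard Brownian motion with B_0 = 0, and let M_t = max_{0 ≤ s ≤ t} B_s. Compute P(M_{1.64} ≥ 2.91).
P(M_{1.64} ≥ 2.91) = 2·P(B_{1.64} ≥ 2.91) = 2(1 − Φ(2.91/√1.64)) ≈ 0.0231

By the reflection principle for Brownian motion, P(M_t ≥ a) = 2 · P(B_t ≥ a) for a ≥ 0. Since B_t ~ N(0, t), P(B_t ≥ 2.91) = 1 − Φ(2.91/√t) = 1 − Φ(2.91/√1.64) = 1 − Φ(2.2723). So
  P(M_{1.64} ≥ 2.91) = 2(1 − Φ(2.2723)) ≈ 0.0231.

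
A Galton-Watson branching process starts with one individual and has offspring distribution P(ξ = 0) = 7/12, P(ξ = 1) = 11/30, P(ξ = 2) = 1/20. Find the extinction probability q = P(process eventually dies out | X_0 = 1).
q = 1

Mean offspring μ = 0·7/12 + 1·11/30 + 2·1/20 = 7/15 ≤ 1. For μ ≤ 1 with offspring not concentrated at 1, the Galton-Watson process goes extinct almost surely, so q = 1.
(Algebraic check: The pgf is f(s) = 7/12 + 11/30·s + 1/20·s². The extinction probability q is the smallest fixed point of f in [0, 1]. Setting s = f(s):
  1/20·s² + (11/30 − 1)·s + 7/12 = 0
  1/20·s² − (7/12 + 1/20)·s + 7/12 = 0
which factors as (s − 1)·(1/20·s − 7/12) = 0, giving roots s = 1 and s = (7/12)/(1/20) = 35/3. Since 35/3 ≥ 1, the smallest root in [0, 1] is s = 1.)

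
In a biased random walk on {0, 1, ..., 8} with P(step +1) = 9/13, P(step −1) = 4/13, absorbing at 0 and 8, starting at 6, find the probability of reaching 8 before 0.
P(hit 8 before 0) = (1 − (4/9)^6) / (1 − (4/9)^8) = 657153/661249

Let u_k denote P(reach 8 before 0 | start at k). Boundary: u_0 = 0, u_8 = 1. Recurrence: u_k = 9/13·u_{k+1} + 4/13·u_{k-1} for 1 ≤ k ≤ 7. Try u_k = A + B·r^k with r = q/p = (4/13)/(9/13) = 4/9. Substitution satisfies the recurrence; boundary conditions give:
  u_k = (1 − r^k) / (1 − r^N) = (1 − (4/9)^6) / (1 − (4/9)^8) = 657153/661249.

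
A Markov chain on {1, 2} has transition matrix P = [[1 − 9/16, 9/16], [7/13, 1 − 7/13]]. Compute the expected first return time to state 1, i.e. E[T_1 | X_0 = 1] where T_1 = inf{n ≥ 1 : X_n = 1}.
E[T_1 | X_0 = 1] = 1/π_1 = 229/112

For an irreducible recurrent Markov chain with stationary distribution π, E[T_i | X_0 = i] = 1/π_i (Kac's formula). Here π_1 = (7/13)/(9/16 + 7/13) = (7/13)/(229/208) = 112/229, so E[T_1 | X_0 = 1] = 1/π_1 = (9/16 + 7/13)/(7/13) = (229/208)/(7/13) = 229/112.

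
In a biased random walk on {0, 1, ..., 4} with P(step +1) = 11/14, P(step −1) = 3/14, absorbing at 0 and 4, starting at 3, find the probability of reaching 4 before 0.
P(hit 4 before 0) = (1 − (3/11)^3) / (1 − (3/11)^4) = 1793/1820

Let u_k denote P(reach 4 before 0 | start at k). Boundary: u_0 = 0, u_4 = 1. Recurrence: u_k = 11/14·u_{k+1} + 3/14·u_{k-1} for 1 ≤ k ≤ 3. Try u_k = A + B·r^k with r = q/p = (3/14)/(11/14) = 3/11. Substitution satisfies the recurrence; boundary conditions give:
  u_k = (1 − r^k) / (1 − r^N) = (1 − (3/11)^3) / (1 − (3/11)^4) = 1793/1820.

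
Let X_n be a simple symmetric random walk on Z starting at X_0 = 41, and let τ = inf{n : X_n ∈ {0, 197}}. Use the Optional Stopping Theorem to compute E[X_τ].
E[X_τ] = 41

X_n is a martingale and τ is a bounded-mean stopping time (indeed τ is finite a.s. with bounded expectation since the walk is in a bounded region). By the OST, E[X_τ] = E[X_0] = 41. Equivalently: E[X_τ] = 197 · P(hit 197 first) + 0 · P(hit 0 first) = 197 · (41/197) = 41.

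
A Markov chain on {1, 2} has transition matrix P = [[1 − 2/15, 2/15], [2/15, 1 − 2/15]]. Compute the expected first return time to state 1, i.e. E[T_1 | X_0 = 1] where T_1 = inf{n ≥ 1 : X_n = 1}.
E[T_1 | X_0 = 1] = 1/π_1 = 2

For an irreducible recurrent Markov chain with stationary distribution π, E[T_i | X_0 = i] = 1/π_i (Kac's formula). Here π_1 = (2/15)/(2/15 + 2/15) = (2/15)/(4/15) = 1/2, so E[T_1 | X_0 = 1] = 1/π_1 = (2/15 + 2/15)/(2/15) = (4/15)/(2/15) = 2.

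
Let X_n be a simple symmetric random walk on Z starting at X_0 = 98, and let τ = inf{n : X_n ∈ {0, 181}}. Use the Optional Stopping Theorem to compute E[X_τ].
E[X_τ] = 98

X_n is a martingale and τ is a bounded-mean stopping time (indeed τ is finite a.s. with bounded expectation since the walk is in a bounded region). By the OST, E[X_τ] = E[X_0] = 98. Equivalently: E[X_τ] = 181 · P(hit 181 first) + 0 · P(hit 0 first) = 181 · (98/181) = 98.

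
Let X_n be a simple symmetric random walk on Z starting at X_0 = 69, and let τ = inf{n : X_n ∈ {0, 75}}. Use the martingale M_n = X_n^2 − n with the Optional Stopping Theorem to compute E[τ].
E[τ] = 414

M_n = X_n^2 − n is a martingale (since E[X_{n+1}^2 | F_n] = X_n^2 + 1). By OST (τ has finite mean in a bounded region), E[M_τ] = E[M_0] = X_0^2 − 0 = 69^2 = 4761. Also E[M_τ] = E[X_τ^2] − E[τ]. The walk exits at 0 or 75, with P(hit 75 first) = 69/75, so E[X_τ^2] = 75^2 · 69/75 + 0 = 5175. Thus E[τ] = E[X_τ^2] − E[M_τ] = 5175 − 4761 = 414 = 69(75 − 69) = 414.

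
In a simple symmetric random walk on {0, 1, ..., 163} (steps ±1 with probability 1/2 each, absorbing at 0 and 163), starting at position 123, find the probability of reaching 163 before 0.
P(hit 163 before 0) = 123/163

Let u_k = P(hit 163 before 0 | start at k). Then u_0 = 0, u_163 = 1, and u_k = u_{k-1}/2 + u_{k+1}/2 for 1 ≤ k ≤ 162. This harmonic recurrence is solved by u_k = k/163, giving u_123 = 123/163.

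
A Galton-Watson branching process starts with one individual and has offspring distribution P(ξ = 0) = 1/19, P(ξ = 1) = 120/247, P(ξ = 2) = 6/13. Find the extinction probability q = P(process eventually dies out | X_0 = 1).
q = 13/114

The pgf is f(s) = 1/19 + 120/247·s + 6/13·s². The extinction probability q is the smallest fixed point of f in [0, 1]. Setting s = f(s):
  6/13·s² + (120/247 − 1)·s + 1/19 = 0
  6/13·s² − (1/19 + 6/13)·s + 1/19 = 0
which factors as (s − 1)·(6/13·s − 1/19) = 0, giving roots s = 1 and s = (1/19)/(6/13) = 13/114.
Mean offspring μ = 120/247 + 2·6/13 = 348/247 > 1 (supercritical), so q < 1. The extinction probability is the smaller root: q = (1/19)/(6/13) = 13/114.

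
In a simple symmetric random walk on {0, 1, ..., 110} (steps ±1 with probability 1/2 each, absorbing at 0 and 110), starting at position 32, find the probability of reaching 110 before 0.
P(hit 110 before 0) = 32/110 = 16/55

Let u_k = P(hit 110 before 0 | start at k). Then u_0 = 0, u_110 = 1, and u_k = u_{k-1}/2 + u_{k+1}/2 for 1 ≤ k ≤ 109. This harmonic recurrence is solved by u_k = k/110, giving u_32 = 32/110 = 16/55.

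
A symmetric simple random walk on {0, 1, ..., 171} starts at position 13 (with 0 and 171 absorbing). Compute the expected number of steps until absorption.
E[τ | X_0 = 13] = 2054

Let v_k = E[τ | X_0 = k]. Boundary: v_0 = v_171 = 0. Recurrence: v_k = 1 + (v_{k-1} + v_{k+1})/2 for 1 ≤ k ≤ 170. The particular solution to v_k − (v_{k-1} + v_{k+1})/2 = 1 is v_k = −k^2. Adding homogeneous solution A + B k and matching boundaries gives v_k = k (171 − k). Substituting k = 13: v_13 = 13 · 158 = 2054.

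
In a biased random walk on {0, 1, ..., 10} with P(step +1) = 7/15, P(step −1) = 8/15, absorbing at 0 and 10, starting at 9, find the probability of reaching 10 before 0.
P(hit 10 before 0) = (1 − (8/7)^9) / (1 − (8/7)^10) = 657048847/791266575

Let u_k denote P(reach 10 before 0 | start at k). Boundary: u_0 = 0, u_10 = 1. Recurrence: u_k = 7/15·u_{k+1} + 8/15·u_{k-1} for 1 ≤ k ≤ 9. Try u_k = A + B·r^k with r = q/p = (8/15)/(7/15) = 8/7. Substitution satisfies the recurrence; boundary conditions give:
  u_k = (1 − r^k) / (1 − r^N) = (1 − (8/7)^9) / (1 − (8/7)^10) = 657048847/791266575.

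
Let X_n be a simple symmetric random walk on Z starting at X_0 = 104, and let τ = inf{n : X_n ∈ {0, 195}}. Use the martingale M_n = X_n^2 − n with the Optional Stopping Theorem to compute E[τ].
E[τ] = 9464

M_n = X_n^2 − n is a martingale (since E[X_{n+1}^2 | F_n] = X_n^2 + 1). By OST (τ has finite mean in a bounded region), E[M_τ] = E[M_0] = X_0^2 − 0 = 104^2 = 10816. Also E[M_τ] = E[X_τ^2] − E[τ]. The walk exits at 0 or 195, with P(hit 195 first) = 104/195, so E[X_τ^2] = 195^2 · 104/195 + 0 = 20280. Thus E[τ] = E[X_τ^2] − E[M_τ] = 20280 − 10816 = 9464 = 104(195 − 104) = 9464.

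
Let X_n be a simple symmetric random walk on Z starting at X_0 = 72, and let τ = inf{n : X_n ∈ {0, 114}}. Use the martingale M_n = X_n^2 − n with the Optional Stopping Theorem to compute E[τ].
E[τ] = 3024

M_n = X_n^2 − n is a martingale (since E[X_{n+1}^2 | F_n] = X_n^2 + 1). By OST (τ has finite mean in a bounded region), E[M_τ] = E[M_0] = X_0^2 − 0 = 72^2 = 5184. Also E[M_τ] = E[X_τ^2] − E[τ]. The walk exits at 0 or 114, with P(hit 114 first) = 72/114, so E[X_τ^2] = 114^2 · 72/114 + 0 = 8208. Thus E[τ] = E[X_τ^2] − E[M_τ] = 8208 − 5184 = 3024 = 72(114 − 72) = 3024.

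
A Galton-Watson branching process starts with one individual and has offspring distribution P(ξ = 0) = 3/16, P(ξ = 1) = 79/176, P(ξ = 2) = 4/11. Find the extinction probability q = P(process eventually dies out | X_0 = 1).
q = 33/64

The pgf is f(s) = 3/16 + 79/176·s + 4/11·s². The extinction probability q is the smallest fixed point of f in [0, 1]. Setting s = f(s):
  4/11·s² + (79/176 − 1)·s + 3/16 = 0
  4/11·s² − (3/16 + 4/11)·s + 3/16 = 0
which factors as (s − 1)·(4/11·s − 3/16) = 0, giving roots s = 1 and s = (3/16)/(4/11) = 33/64.
Mean offspring μ = 79/176 + 2·4/11 = 207/176 > 1 (supercritical), so q < 1. The extinction probability is the smaller root: q = (3/16)/(4/11) = 33/64.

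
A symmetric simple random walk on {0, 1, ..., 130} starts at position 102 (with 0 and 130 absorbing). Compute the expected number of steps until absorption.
E[τ | X_0 = 102] = 2856

Let v_k = E[τ | X_0 = k]. Boundary: v_0 = v_130 = 0. Recurrence: v_k = 1 + (v_{k-1} + v_{k+1})/2 for 1 ≤ k ≤ 129. The particular solution to v_k − (v_{k-1} + v_{k+1})/2 = 1 is v_k = −k^2. Adding homogeneous solution A + B k and matching boundaries gives v_k = k (130 − k). Substituting k = 102: v_102 = 102 · 28 = 2856.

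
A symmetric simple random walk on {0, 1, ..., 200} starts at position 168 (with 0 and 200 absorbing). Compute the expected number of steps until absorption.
E[τ | X_0 = 168] = 5376

Let v_k = E[τ | X_0 = k]. Boundary: v_0 = v_200 = 0. Recurrence: v_k = 1 + (v_{k-1} + v_{k+1})/2 for 1 ≤ k ≤ 199. The particular solution to v_k − (v_{k-1} + v_{k+1})/2 = 1 is v_k = −k^2. Adding homogeneous solution A + B k and matching boundaries gives v_k = k (200 − k). Substituting k = 168: v_168 = 168 · 32 = 5376.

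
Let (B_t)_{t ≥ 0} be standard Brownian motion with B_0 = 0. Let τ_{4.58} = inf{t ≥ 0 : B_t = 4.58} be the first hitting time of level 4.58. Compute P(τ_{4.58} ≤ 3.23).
P(τ_{4.58} ≤ 3.23) = 2(1 − Φ(4.58/√3.23)) = 2(1 − Φ(2.5484)) ≈ 0.0108

By the reflection principle for standard BM, P(τ_b ≤ t) = 2 · P(B_t ≥ b). Since B_t ~ N(0, t), P(B_t ≥ 4.58) = 1 − Φ(4.58/√t) = 1 − Φ(4.58/√3.23) = 1 − Φ(2.5484) ≈ 0.00541. Doubling: P(τ_{4.58} ≤ 3.23) ≈ 2 · 0.00541 = 0.01082 ≈ 0.0108.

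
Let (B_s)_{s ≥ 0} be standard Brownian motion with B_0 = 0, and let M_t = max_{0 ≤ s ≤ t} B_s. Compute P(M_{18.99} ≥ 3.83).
P(M_{18.99} ≥ 3.83) = 2·P(B_{18.99} ≥ 3.83) = 2(1 − Φ(3.83/√18.99)) ≈ 0.3795

By the reflection principle for Brownian motion, P(M_t ≥ a) = 2 · P(B_t ≥ a) for a ≥ 0. Since B_t ~ N(0, t), P(B_t ≥ 3.83) = 1 − Φ(3.83/√t) = 1 − Φ(3.83/√18.99) = 1 − Φ(0.8789). So
  P(M_{18.99} ≥ 3.83) = 2(1 − Φ(0.8789)) ≈ 0.3795.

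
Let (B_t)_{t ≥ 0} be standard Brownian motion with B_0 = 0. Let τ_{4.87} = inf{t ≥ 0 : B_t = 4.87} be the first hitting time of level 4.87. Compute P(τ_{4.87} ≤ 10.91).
P(τ_{4.87} ≤ 10.91) = 2(1 − Φ(4.87/√10.91)) = 2(1 − Φ(1.4744)) ≈ 0.1404

By the reflection principle for standard BM, P(τ_b ≤ t) = 2 · P(B_t ≥ b). Since B_t ~ N(0, t), P(B_t ≥ 4.87) = 1 − Φ(4.87/√t) = 1 − Φ(4.87/√10.91) = 1 − Φ(1.4744) ≈ 0.07019. Doubling: P(τ_{4.87} ≤ 10.91) ≈ 2 · 0.07019 = 0.14038 ≈ 0.1404.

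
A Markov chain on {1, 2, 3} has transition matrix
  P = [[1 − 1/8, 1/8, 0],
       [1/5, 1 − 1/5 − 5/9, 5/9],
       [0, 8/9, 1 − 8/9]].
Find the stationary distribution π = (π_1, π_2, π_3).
π = (64/129, 40/129, 25/129)

This is a birth-death chain on three states, which satisfies detailed balance: π_1 · P_{12} = π_2 · P_{21} and π_2 · P_{23} = π_3 · P_{32}.
From π_1 · 1/8 = π_2 · 1/5: π_2/π_1 = (1/8)/(1/5) = 5/8.
From π_2 · 5/9 = π_3 · 8/9: π_3/π_2 = (5/9)/(8/9) = 5/8.
Take π_1 proportional to 1; then unnormalized π = (1, 5/8, 25/64). Normalize by dividing by the sum 129/64:
  π = (64/129, 40/129, 25/129).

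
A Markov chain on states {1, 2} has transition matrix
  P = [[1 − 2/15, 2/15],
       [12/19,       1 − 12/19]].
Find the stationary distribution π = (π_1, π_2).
π_1 = 90/109, π_2 = 19/109

Solve πP = π with π_1 + π_2 = 1. From πP = π: π_1 · (1 − 2/15) + π_2 · 12/19 = π_1 ⇒ π_2 · 12/19 = π_1 · 2/15 ⇒ π_2/π_1 = (2/15)/(12/19) = 19/90. Together with π_1 + π_2 = 1:
  π_1 = (12/19)/(2/15 + 12/19) = (12/19)/(218/285) = 90/109,
  π_2 = (2/15)/(2/15 + 12/19) = (2/15)/(218/285) = 19/109.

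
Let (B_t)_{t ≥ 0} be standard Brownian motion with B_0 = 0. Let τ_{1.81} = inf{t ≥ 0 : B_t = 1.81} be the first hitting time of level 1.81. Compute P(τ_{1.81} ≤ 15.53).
P(τ_{1.81} ≤ 15.53) = 2(1 − Φ(1.81/√15.53)) = 2(1 − Φ(0.4593)) ≈ 0.6460

By the reflection principle for standard BM, P(τ_b ≤ t) = 2 · P(B_t ≥ b). Since B_t ~ N(0, t), P(B_t ≥ 1.81) = 1 − Φ(1.81/√t) = 1 − Φ(1.81/√15.53) = 1 − Φ(0.4593) ≈ 0.32301. Doubling: P(τ_{1.81} ≤ 15.53) ≈ 2 · 0.32301 = 0.64602 ≈ 0.6460.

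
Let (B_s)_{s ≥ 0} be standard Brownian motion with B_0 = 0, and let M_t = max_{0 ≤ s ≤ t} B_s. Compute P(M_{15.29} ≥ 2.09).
P(M_{15.29} ≥ 2.09) = 2·P(B_{15.29} ≥ 2.09) = 2(1 − Φ(2.09/√15.29)) ≈ 0.5930

By the reflection principle for Brownian motion, P(M_t ≥ a) = 2 · P(B_t ≥ a) for a ≥ 0. Since B_t ~ N(0, t), P(B_t ≥ 2.09) = 1 − Φ(2.09/√t) = 1 − Φ(2.09/√15.29) = 1 − Φ(0.5345). So
  P(M_{15.29} ≥ 2.09) = 2(1 − Φ(0.5345)) ≈ 0.5930.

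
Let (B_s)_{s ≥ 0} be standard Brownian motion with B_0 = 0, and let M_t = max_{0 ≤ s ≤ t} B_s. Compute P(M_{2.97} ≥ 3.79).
P(M_{2.97} ≥ 3.79) = 2·P(B_{2.97} ≥ 3.79) = 2(1 − Φ(3.79/√2.97)) ≈ 0.0279

By the reflection principle for Brownian motion, P(M_t ≥ a) = 2 · P(B_t ≥ a) for a ≥ 0. Since B_t ~ N(0, t), P(B_t ≥ 3.79) = 1 − Φ(3.79/√t) = 1 − Φ(3.79/√2.97) = 1 − Φ(2.1992). So
  P(M_{2.97} ≥ 3.79) = 2(1 − Φ(2.1992)) ≈ 0.0279.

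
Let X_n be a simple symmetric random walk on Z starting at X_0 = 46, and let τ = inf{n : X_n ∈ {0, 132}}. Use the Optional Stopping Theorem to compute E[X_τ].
E[X_τ] = 46

X_n is a martingale and τ is a bounded-mean stopping time (indeed τ is finite a.s. with bounded expectation since the walk is in a bounded region). By the OST, E[X_τ] = E[X_0] = 46. Equivalently: E[X_τ] = 132 · P(hit 132 first) + 0 · P(hit 0 first) = 132 · (46/132) = 46.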